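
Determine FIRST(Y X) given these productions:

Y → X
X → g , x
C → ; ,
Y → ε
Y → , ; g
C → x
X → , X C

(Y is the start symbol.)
FIRST sets of the non-terminals involved (from the grammar, by fixed-point iteration):
  FIRST(Y) = { ',', 'g', ε }
  FIRST(X) = { ',', 'g' }

To compute FIRST(Y X), process the symbols left to right:
Symbol Y is a non-terminal. Add FIRST(Y) \ {ε} = { ',', 'g' }
Y is nullable (ε ∈ FIRST(Y)), continue to the next symbol.
Symbol X is a non-terminal. Add FIRST(X) \ {ε} = { ',', 'g' }
X is not nullable (ε ∉ FIRST(X)), so stop here.
FIRST(Y X) = { ',', 'g' }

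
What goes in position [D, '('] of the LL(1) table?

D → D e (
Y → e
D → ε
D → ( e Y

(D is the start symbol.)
D → D e (, D → ( e Y

To find M[D, '('], we find productions for D where '(' is in the predict set (PREDICT(N → α) = (FIRST(α) \ {ε}) ∪ (FOLLOW(N) if α ⇒* ε)).

Relevant sets:
  FIRST(D) = { '(', 'e', ε }
  FOLLOW(D) = { $, 'e' }

D → D e (: PREDICT = { '(', 'e' }
  '(' is in predict set, so this production goes in M[D, '(']
D → ε: PREDICT = { $, 'e' }
D → ( e Y: PREDICT = { '(' }
  '(' is in predict set, so this production goes in M[D, '(']

M[D, '('] = D → D e (, D → ( e Y  (a multiply-defined cell — the grammar is not LL(1))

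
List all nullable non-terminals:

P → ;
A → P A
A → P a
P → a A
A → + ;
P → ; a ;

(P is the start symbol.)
None

A non-terminal is nullable if it can derive ε (the empty string): either it has an ε-production, or it has a production whose right-hand side consists entirely of nullable non-terminals.

There are no ε-productions, so no non-terminal can derive ε.
No non-terminals are nullable.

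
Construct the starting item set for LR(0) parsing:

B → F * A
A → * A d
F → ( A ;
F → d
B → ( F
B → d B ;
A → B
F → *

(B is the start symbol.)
First, augment the grammar with B' → B
I₀ = CLOSURE({ [B' → . B] }):
  [B' → . B] has the dot before B: add [B → . F * A], [B → . ( F], [B → . d B ;]
  [B → . F * A] has the dot before F: add [F → . ( A ;], [F → . d], [F → . *]
No further items can be added.

I₀ = { [B → . ( F], [B → . F * A], [B → . d B ;], [B' → . B], [F → . ( A ;], [F → . *], [F → . d] }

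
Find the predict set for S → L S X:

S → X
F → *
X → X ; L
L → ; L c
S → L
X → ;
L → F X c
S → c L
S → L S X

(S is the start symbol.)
PREDICT(S → L S X) = (FIRST(RHS) \ {ε}) ∪ (FOLLOW(S) if ε ∈ FIRST(RHS), i.e. RHS ⇒* ε)
FIRST(L) = { '*', ';' }
FIRST(L S X) = { '*', ';' }
ε ∉ FIRST(L S X), so FOLLOW(S) is not added.
PREDICT(S → L S X) = { '*', ';' }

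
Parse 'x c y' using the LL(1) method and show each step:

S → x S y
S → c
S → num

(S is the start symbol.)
LL(1) parsing maintains a stack (initially the start symbol over $) and the input. At each step: if the stack top is a terminal, match it against the current input token; if it is a non-terminal N, replace it with the RHS of M[N, lookahead] (the unique production whose predict set contains the lookahead).

Stack is shown with the top on the left.

Stack    Input    Action
------------------------
S $      x c y $  output S → x S y
x S y $  x c y $  match 'x'
S y $    c y $    output S → c
c y $    c y $    match 'c'
y $      y $      match 'y'
$        $        accept

The string is accepted.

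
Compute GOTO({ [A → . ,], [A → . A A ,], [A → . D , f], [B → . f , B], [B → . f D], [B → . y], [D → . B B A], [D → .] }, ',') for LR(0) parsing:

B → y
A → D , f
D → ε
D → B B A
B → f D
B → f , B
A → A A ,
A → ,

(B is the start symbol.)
{ [A → , .] }

GOTO(I, ',') = CLOSURE({ [A → αX.β] : [A → α.Xβ] ∈ I, X = ',' })

Items with dot before ',', with the dot advanced:
  [A → . ,] → [A → , .]
Closure adds nothing (no advanced item has the dot before a non-terminal).

GOTO = { [A → , .] }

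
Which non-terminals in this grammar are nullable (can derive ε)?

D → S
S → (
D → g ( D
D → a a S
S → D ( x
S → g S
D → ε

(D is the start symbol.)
{ 'D' }

A non-terminal is nullable if it can derive ε (the empty string): either it has an ε-production, or it has a production whose right-hand side consists entirely of nullable non-terminals.

ε-productions: D → ε
So D is immediately nullable.
No further non-terminal can be added: every production for the remaining non-terminals contains a terminal or a non-nullable non-terminal.
Nullable = { 'D' }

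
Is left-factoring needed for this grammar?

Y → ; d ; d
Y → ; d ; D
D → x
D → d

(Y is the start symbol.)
Yes, Y has productions with common prefix '; d ;'

Left-factoring is needed when two productions for the same non-terminal
share a common prefix on the right-hand side.

Productions for Y:
  Y → ; d ; d
  Y → ; d ; D
Productions for D:
  D → x
  D → d

Found common prefix '; d ;' in productions for Y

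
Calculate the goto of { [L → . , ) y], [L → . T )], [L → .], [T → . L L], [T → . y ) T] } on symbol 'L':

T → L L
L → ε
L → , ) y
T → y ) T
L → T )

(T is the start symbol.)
{ [L → . , ) y], [L → . T )], [L → .], [T → . L L], [T → . y ) T], [T → L . L] }

GOTO(I, 'L') = CLOSURE({ [A → αX.β] : [A → α.Xβ] ∈ I, X = 'L' })

Items with dot before 'L', with the dot advanced:
  [T → . L L] → [T → L . L]
Closure of the advanced items:
  [T → L . L] has the dot before L: add [L → .], [L → . , ) y], [L → . T )]
  [L → . T )] has the dot before T: add [T → . L L], [T → . y ) T]

GOTO = { [L → . , ) y], [L → . T )], [L → .], [T → . L L], [T → . y ) T], [T → L . L] }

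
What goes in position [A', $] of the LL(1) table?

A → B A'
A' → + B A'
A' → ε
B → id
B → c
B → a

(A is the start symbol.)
To find M[A', $], we find productions for A' where $ is in the predict set (PREDICT(N → α) = (FIRST(α) \ {ε}) ∪ (FOLLOW(N) if α ⇒* ε)).

Relevant sets:
  FOLLOW(A') = { $ }

A' → + B A': PREDICT = { '+' }
A' → ε: PREDICT = { $ }
  $ is in predict set, so this production goes in M[A', $]

M[A', $] = A' → ε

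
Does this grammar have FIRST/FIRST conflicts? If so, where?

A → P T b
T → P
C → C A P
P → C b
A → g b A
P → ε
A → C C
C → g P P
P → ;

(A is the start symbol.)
Yes. A → P T b / A → g b A on { 'g' }; A → P T b / A → C C on { 'g' }; A → g b A / A → C C on { 'g' }; C → C A P / C → g P P on { 'g' }

A FIRST/FIRST conflict occurs when two productions N → α and N → β for the same non-terminal have FIRST(α) ∩ FIRST(β) ≠ ∅ (with ε ∈ FIRST of a nullable right-hand side, so two nullable alternatives also conflict).

FIRST sets of the non-terminals at (or reachable through a nullable prefix from) the front of some alternative:
  FIRST(P) = { ';', 'g', ε }
  FIRST(T) = { ';', 'g', ε }
  FIRST(C) = { 'g' }

Productions for A:
  A → P T b: FIRST = { ';', 'b', 'g' }
  A → g b A: FIRST = { 'g' }
  A → C C: FIRST = { 'g' }
Productions for C:
  C → C A P: FIRST = { 'g' }
  C → g P P: FIRST = { 'g' }
Productions for P:
  P → C b: FIRST = { 'g' }
  P → ε: FIRST = { ε }
  P → ;: FIRST = { ';' }
T has only one production, so no FIRST/FIRST conflict is possible there.

Conflict for A: A → P T b and A → g b A
  Overlap: { 'g' }
Conflict for A: A → P T b and A → C C
  Overlap: { 'g' }
Conflict for A: A → g b A and A → C C
  Overlap: { 'g' }
Conflict for C: C → C A P and C → g P P
  Overlap: { 'g' }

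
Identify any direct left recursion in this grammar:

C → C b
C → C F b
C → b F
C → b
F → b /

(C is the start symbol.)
Yes, C is left-recursive

Direct left recursion occurs when N → N α for some non-terminal N (the right-hand side begins with the left-hand side itself).

C → C b: LEFT RECURSIVE (starts with C)
C → C F b: LEFT RECURSIVE (starts with C)
C → b F: starts with b
C → b: starts with b
F → b /: starts with b

The grammar has direct left recursion on: C.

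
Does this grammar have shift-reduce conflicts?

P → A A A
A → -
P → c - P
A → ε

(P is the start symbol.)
Yes — I0: [A → .] vs [A → . -]; I2: [A → .] vs [A → . -]; I5: [A → .] vs [A → . -]; I7: [A → .] vs [A → . -]

Augment with P' → P and build the canonical LR(0) collection (I0 = CLOSURE({[P' → . P]}), then GOTO on every symbol after a dot until no new states appear). It has 9 states:
  I0: { [A → . -], [A → .], [P → . A A A], [P → . c - P], [P' → . P] }  — shift, reduce
  I1: { [A → - .] }  — reduce
  I2: { [A → . -], [A → .], [P → A . A A] }  — shift, reduce
  I3: { [P' → P .] }  — accept
  I4: { [P → c . - P] }  — shift
  I5: { [A → . -], [A → .], [P → . A A A], [P → . c - P], [P → c - . P] }  — shift, reduce
  I6: { [P → c - P .] }  — reduce
  I7: { [A → . -], [A → .], [P → A A . A] }  — shift, reduce
  I8: { [P → A A A .] }  — reduce

I0 contains reduce item [A → .] and shift items [A → . -], [P → . c - P] — shift-reduce conflict.
I2 contains reduce item [A → .] and shift item [A → . -] — shift-reduce conflict.
I5 contains reduce item [A → .] and shift items [A → . -], [P → . c - P] — shift-reduce conflict.
I7 contains reduce item [A → .] and shift item [A → . -] — shift-reduce conflict.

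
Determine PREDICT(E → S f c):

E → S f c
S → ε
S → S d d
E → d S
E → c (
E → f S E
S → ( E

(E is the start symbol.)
PREDICT(E → S f c) = (FIRST(RHS) \ {ε}) ∪ (FOLLOW(E) if ε ∈ FIRST(RHS), i.e. RHS ⇒* ε)
FIRST(S) = { '(', 'd', ε }
FIRST(S f c) = { '(', 'd', 'f' }
ε ∉ FIRST(S f c), so FOLLOW(E) is not added.
PREDICT(E → S f c) = { '(', 'd', 'f' }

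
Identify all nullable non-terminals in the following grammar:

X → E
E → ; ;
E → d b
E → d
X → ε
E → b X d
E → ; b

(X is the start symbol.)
{ 'X' }

ε-productions: X → ε
So X is immediately nullable.
No further non-terminal can be added: every production for the remaining non-terminals contains a terminal or a non-nullable non-terminal.
Nullable = { 'X' }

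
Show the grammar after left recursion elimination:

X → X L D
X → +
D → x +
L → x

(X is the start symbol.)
X → + X'
X' → L D X'
X' → ε
D → x +
L → x

X is directly left-recursive. The standard transformation for
  A → A α₁ | ... | A α_m | β₁ | ... | β_n
is
  A  → β₁ A' | ... | β_n A'
  A' → α₁ A' | ... | α_m A' | ε

X → + becomes X → + X'
X → X L D becomes X' → L D X'
Add X' → ε

Productions for other non-terminals are unchanged:
  D → x +
  L → x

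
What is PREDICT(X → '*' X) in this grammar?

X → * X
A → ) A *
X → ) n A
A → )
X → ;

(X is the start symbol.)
PREDICT(X → '*' X) = (FIRST(RHS) \ {ε}) ∪ (FOLLOW(X) if ε ∈ FIRST(RHS), i.e. RHS ⇒* ε)
FIRST('*' X) = { '*' }
ε ∉ FIRST('*' X), so FOLLOW(X) is not added.
PREDICT(X → '*' X) = { '*' }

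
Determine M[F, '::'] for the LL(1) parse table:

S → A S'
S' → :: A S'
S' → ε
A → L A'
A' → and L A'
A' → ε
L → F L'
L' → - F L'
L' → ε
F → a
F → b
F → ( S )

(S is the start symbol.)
Empty (error entry)

To find M[F, '::'], we find productions for F where '::' is in the predict set (PREDICT(N → α) = (FIRST(α) \ {ε}) ∪ (FOLLOW(N) if α ⇒* ε)).

F → a: PREDICT = { 'a' }
F → b: PREDICT = { 'b' }
F → ( S ): PREDICT = { '(' }

M[F, '::'] is empty (no production applies)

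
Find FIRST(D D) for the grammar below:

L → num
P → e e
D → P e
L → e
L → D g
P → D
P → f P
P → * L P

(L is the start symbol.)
{ '*', 'e', 'f' }

FIRST sets of the non-terminals involved (from the grammar, by fixed-point iteration):
  FIRST(D) = { '*', 'e', 'f' }

To compute FIRST(D D), process the symbols left to right:
Symbol D is a non-terminal. Add FIRST(D) \ {ε} = { '*', 'e', 'f' }
D is not nullable (ε ∉ FIRST(D)), so stop here.
FIRST(D D) = { '*', 'e', 'f' }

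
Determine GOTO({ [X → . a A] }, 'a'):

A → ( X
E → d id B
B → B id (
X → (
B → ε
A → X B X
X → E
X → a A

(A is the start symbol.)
{ [A → . ( X], [A → . X B X], [E → . d id B], [X → . (], [X → . E], [X → . a A], [X → a . A] }

GOTO(I, 'a') = CLOSURE({ [A → αX.β] : [A → α.Xβ] ∈ I, X = 'a' })

Items with dot before 'a', with the dot advanced:
  [X → . a A] → [X → a . A]
Closure of the advanced items:
  [X → a . A] has the dot before A: add [A → . ( X], [A → . X B X]
  [A → . X B X] has the dot before X: add [X → . (], [X → . E], [X → . a A]
  [X → . E] has the dot before E: add [E → . d id B]

GOTO = { [A → . ( X], [A → . X B X], [E → . d id B], [X → . (], [X → . E], [X → . a A], [X → a . A] }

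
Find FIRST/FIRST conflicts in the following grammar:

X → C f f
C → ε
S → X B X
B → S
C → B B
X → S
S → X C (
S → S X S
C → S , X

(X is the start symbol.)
Yes. X → C f f / X → S on { 'f' }; C → B B / C → S ',' X on { 'f' }; S → X B X / S → X C '(' on { 'f' }; S → X B X / S → S X S on { 'f' }; S → X C '(' / S → S X S on { 'f' }

A FIRST/FIRST conflict occurs when two productions N → α and N → β for the same non-terminal have FIRST(α) ∩ FIRST(β) ≠ ∅ (with ε ∈ FIRST of a nullable right-hand side, so two nullable alternatives also conflict).

FIRST sets of the non-terminals at (or reachable through a nullable prefix from) the front of some alternative:
  FIRST(C) = { 'f', ε }
  FIRST(S) = { 'f' }
  FIRST(B) = { 'f' }
  FIRST(X) = { 'f' }

Productions for X:
  X → C f f: FIRST = { 'f' }
  X → S: FIRST = { 'f' }
Productions for C:
  C → ε: FIRST = { ε }
  C → B B: FIRST = { 'f' }
  C → S , X: FIRST = { 'f' }
Productions for S:
  S → X B X: FIRST = { 'f' }
  S → X C (: FIRST = { 'f' }
  S → S X S: FIRST = { 'f' }
B has only one production, so no FIRST/FIRST conflict is possible there.

Conflict for X: X → C f f and X → S
  Overlap: { 'f' }
Conflict for C: C → B B and C → S , X
  Overlap: { 'f' }
Conflict for S: S → X B X and S → X C (
  Overlap: { 'f' }
Conflict for S: S → X B X and S → S X S
  Overlap: { 'f' }
Conflict for S: S → X C ( and S → S X S
  Overlap: { 'f' }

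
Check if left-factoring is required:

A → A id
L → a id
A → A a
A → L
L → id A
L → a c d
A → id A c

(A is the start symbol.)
Yes, A has productions with common prefix 'A'; L has productions with common prefix 'a'

Left-factoring is needed when two productions for the same non-terminal
share a common prefix on the right-hand side.

Productions for A:
  A → A id
  A → A a
  A → L
  A → id A c
Productions for L:
  L → a id
  L → id A
  L → a c d

Found common prefix 'A' in productions for A
Found common prefix 'a' in productions for L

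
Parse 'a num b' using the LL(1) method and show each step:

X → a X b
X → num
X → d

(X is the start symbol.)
Stack is shown with the top on the left.

Stack    Input      Action
--------------------------
X $      a num b $  output X → a X b
a X b $  a num b $  match 'a'
X b $    num b $    output X → num
num b $  num b $    match 'num'
b $      b $        match 'b'
$        $          accept

The string is accepted.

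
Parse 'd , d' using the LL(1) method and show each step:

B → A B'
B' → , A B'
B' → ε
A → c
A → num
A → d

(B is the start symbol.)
LL(1) parsing maintains a stack (initially the start symbol over $) and the input. At each step: if the stack top is a terminal, match it against the current input token; if it is a non-terminal N, replace it with the RHS of M[N, lookahead] (the unique production whose predict set contains the lookahead).

Stack is shown with the top on the left.

Stack     Input    Action
-------------------------
B $       d , d $  output B → A B'
A B' $    d , d $  output A → d
d B' $    d , d $  match 'd'
B' $      , d $    output B' → , A B'
, A B' $  , d $    match ','
A B' $    d $      output A → d
d B' $    d $      match 'd'
B' $      $        output B' → ε
$         $        accept

The string is accepted.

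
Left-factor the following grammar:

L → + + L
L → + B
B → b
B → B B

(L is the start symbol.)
L → + L'
L' → + L
L' → B
B → b
B → B B

Left-factoring transforms A → αβ₁ | αβ₂ into A → αA' and A' → β₁ | β₂
(α is the longest common prefix among the alternatives). Repeat until
no nonterminal has two alternatives with a common prefix.

Round 1: L has alternatives sharing prefix '+'. Introduce L': L → + L'
  Add: L' → + L
  Add: L' → B

No remaining common prefixes — done.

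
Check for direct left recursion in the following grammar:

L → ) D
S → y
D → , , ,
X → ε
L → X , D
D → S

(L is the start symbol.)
No direct left recursion

Direct left recursion occurs when N → N α for some non-terminal N (the right-hand side begins with the left-hand side itself).

L → ) D: starts with ')'
S → y: starts with y
D → , , ,: starts with ','
X → ε: starts with ε
L → X , D: starts with X
D → S: starts with S

No direct left recursion found.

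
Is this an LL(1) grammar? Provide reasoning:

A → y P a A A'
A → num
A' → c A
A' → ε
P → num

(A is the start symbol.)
No. Predict set conflict for A': { 'c' }

A grammar is LL(1) if for each non-terminal N with multiple productions, the predict sets of those productions are pairwise disjoint, where PREDICT(N → α) = (FIRST(α) \ {ε}) ∪ (FOLLOW(N) if α ⇒* ε).

Relevant sets:
  FOLLOW(A') = { $, 'c' }

For A:
  PREDICT(A → y P a A A') = { 'y' }
  PREDICT(A → num) = { 'num' }
For A':
  PREDICT(A' → c A) = { 'c' }
  PREDICT(A' → ε) = { $, 'c' }
P has a single production, so nothing to check there.

Conflict found: Predict set conflict for A': { 'c' }
The grammar is NOT LL(1).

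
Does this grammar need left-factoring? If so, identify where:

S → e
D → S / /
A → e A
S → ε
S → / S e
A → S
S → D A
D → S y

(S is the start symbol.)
Yes, D has productions with common prefix 'S'

Left-factoring is needed when two productions for the same non-terminal
share a common prefix on the right-hand side.

Productions for S:
  S → e
  S → ε
  S → / S e
  S → D A
Productions for D:
  D → S / /
  D → S y
Productions for A:
  A → e A
  A → S

Found common prefix 'S' in productions for D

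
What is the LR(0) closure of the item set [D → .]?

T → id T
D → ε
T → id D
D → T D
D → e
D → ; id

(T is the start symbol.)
{ [D → .] }

To compute CLOSURE, for each item [A → α.Bβ] where B is a non-terminal, add [B → .γ] for all productions B → γ; repeat for the newly added items until nothing changes.

Start with: [D → .]
The dot is at the end, so nothing is added.

CLOSURE = { [D → .] }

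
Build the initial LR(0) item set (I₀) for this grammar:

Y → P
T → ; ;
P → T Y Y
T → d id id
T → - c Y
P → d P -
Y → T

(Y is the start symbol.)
{ [P → . T Y Y], [P → . d P -], [T → . - c Y], [T → . ; ;], [T → . d id id], [Y → . P], [Y → . T], [Y' → . Y] }

First, augment the grammar with Y' → Y
I₀ = CLOSURE({ [Y' → . Y] }):
  [Y' → . Y] has the dot before Y: add [Y → . P], [Y → . T]
  [Y → . P] has the dot before P: add [P → . T Y Y], [P → . d P -]
  [Y → . T] has the dot before T: add [T → . ; ;], [T → . d id id], [T → . - c Y]
No further items can be added.

I₀ = { [P → . T Y Y], [P → . d P -], [T → . - c Y], [T → . ; ;], [T → . d id id], [Y → . P], [Y → . T], [Y' → . Y] }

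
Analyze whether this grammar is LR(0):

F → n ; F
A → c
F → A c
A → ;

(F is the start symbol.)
A grammar is LR(0) if no state in the canonical LR(0) collection has:
  - both a shift item (dot before a terminal) and a complete item (shift-reduce conflict), or
  - two or more complete items (reduce-reduce conflict; the accept item [F' → F .] counts as a complete item here).

Augment with F' → F and build the canonical LR(0) collection (I0 = CLOSURE({[F' → . F]}), then GOTO on every symbol after a dot until no new states appear). It has 9 states:
  I0: { [A → . ;], [A → . c], [F → . A c], [F → . n ; F], [F' → . F] }  — shift
  I1: { [A → ; .] }  — reduce
  I2: { [F → A . c] }  — shift
  I3: { [F' → F .] }  — accept
  I4: { [A → c .] }  — reduce
  I5: { [F → n . ; F] }  — shift
  I6: { [A → . ;], [A → . c], [F → . A c], [F → . n ; F], [F → n ; . F] }  — shift
  I7: { [F → n ; F .] }  — reduce
  I8: { [F → A c .] }  — reduce

Every state is either a pure shift/goto state or contains exactly one complete item and nothing to shift — no conflicts. The grammar is LR(0).

Answer: Yes, the grammar is LR(0)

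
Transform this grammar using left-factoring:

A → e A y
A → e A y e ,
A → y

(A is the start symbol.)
A → e A y A'
A' → ε
A' → e ,
A → y

Left-factoring transforms A → αβ₁ | αβ₂ into A → αA' and A' → β₁ | β₂
(α is the longest common prefix among the alternatives). Repeat until
no nonterminal has two alternatives with a common prefix.

Round 1: A has alternatives sharing prefix 'e A y'. Introduce A': A → e A y A'
  Add: A' → ε
  Add: A' → e ,

No remaining common prefixes — done.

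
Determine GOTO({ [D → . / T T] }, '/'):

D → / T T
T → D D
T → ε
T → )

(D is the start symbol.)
GOTO(I, '/') = CLOSURE({ [A → αX.β] : [A → α.Xβ] ∈ I, X = '/' })

Items with dot before '/', with the dot advanced:
  [D → . / T T] → [D → / . T T]
Closure of the advanced items:
  [D → / . T T] has the dot before T: add [T → . D D], [T → .], [T → . )]
  [T → . D D] has the dot before D: add [D → . / T T]

GOTO = { [D → . / T T], [D → / . T T], [T → . )], [T → . D D], [T → .] }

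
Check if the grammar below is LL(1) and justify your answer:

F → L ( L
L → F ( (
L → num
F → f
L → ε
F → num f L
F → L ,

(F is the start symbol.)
No. Predict set conflict for F: { 'f' }

A grammar is LL(1) if for each non-terminal N with multiple productions, the predict sets of those productions are pairwise disjoint, where PREDICT(N → α) = (FIRST(α) \ {ε}) ∪ (FOLLOW(N) if α ⇒* ε).

Relevant sets:
  FIRST(L) = { '(', ',', 'f', 'num', ε }
  FIRST(F) = { '(', ',', 'f', 'num' }
  FOLLOW(L) = { $, '(', ',' }

For F:
  PREDICT(F → L '(' L) = { '(', ',', 'f', 'num' }
  PREDICT(F → f) = { 'f' }
  PREDICT(F → num f L) = { 'num' }
  PREDICT(F → L ',') = { '(', ',', 'f', 'num' }
For L:
  PREDICT(L → F '(' '(') = { '(', ',', 'f', 'num' }
  PREDICT(L → num) = { 'num' }
  PREDICT(L → ε) = { $, '(', ',' }

Conflict found: Predict set conflict for F: { 'f' }
The grammar is NOT LL(1).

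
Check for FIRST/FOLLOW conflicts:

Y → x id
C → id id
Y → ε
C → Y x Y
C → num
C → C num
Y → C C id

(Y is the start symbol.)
Nullable non-terminals: Y.
FIRST sets used below: FIRST(C) = { 'id', 'num', 'x' }

Y: nullable alternative(s) Y → ε; FOLLOW(Y) = { $, 'id', 'num', 'x' }
  Y → x id: FIRST \ {ε} = { 'x' } — overlaps FOLLOW(Y) on { 'x' }: CONFLICT
  Y → ε: FIRST \ {ε} = { } — this is the only nullable alternative, skip
  Y → C C id: FIRST \ {ε} = { 'id', 'num', 'x' } — overlaps FOLLOW(Y) on { 'id', 'num', 'x' }: CONFLICT

C has no nullable alternative, so no FIRST/FOLLOW check is needed there.

So the grammar has 2 FIRST/FOLLOW conflicts (marked CONFLICT above).

Answer: Yes. Y → x id with FOLLOW(Y) on { 'x' }; Y → C C id with FOLLOW(Y) on { 'id', 'num', 'x' }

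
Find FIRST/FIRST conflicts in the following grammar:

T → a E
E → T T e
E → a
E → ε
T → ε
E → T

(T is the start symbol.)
A FIRST/FIRST conflict occurs when two productions N → α and N → β for the same non-terminal have FIRST(α) ∩ FIRST(β) ≠ ∅ (with ε ∈ FIRST of a nullable right-hand side, so two nullable alternatives also conflict).

FIRST sets of the non-terminals at (or reachable through a nullable prefix from) the front of some alternative:
  FIRST(T) = { 'a', ε }

Productions for T:
  T → a E: FIRST = { 'a' }
  T → ε: FIRST = { ε }
Productions for E:
  E → T T e: FIRST = { 'a', 'e' }
  E → a: FIRST = { 'a' }
  E → ε: FIRST = { ε }
  E → T: FIRST = { 'a', ε }

Conflict for E: E → T T e and E → a
  Overlap: { 'a' }
Conflict for E: E → T T e and E → T
  Overlap: { 'a' }
Conflict for E: E → a and E → T
  Overlap: { 'a' }
Conflict for E: E → ε and E → T
  Overlap: { ε }

Answer: Yes. E → T T e / E → a on { 'a' }; E → T T e / E → T on { 'a' }; E → a / E → T on { 'a' }; E → ε / E → T on { ε }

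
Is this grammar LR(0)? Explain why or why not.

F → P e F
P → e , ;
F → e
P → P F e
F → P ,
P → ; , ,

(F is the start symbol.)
A grammar is LR(0) if no state in the canonical LR(0) collection has:
  - both a shift item (dot before a terminal) and a complete item (shift-reduce conflict), or
  - two or more complete items (reduce-reduce conflict; the accept item [F' → F .] counts as a complete item here).

Augment with F' → F and build the canonical LR(0) collection (I0 = CLOSURE({[F' → . F]}), then GOTO on every symbol after a dot until no new states appear). It has 14 states:
  I0: { [F → . P ,], [F → . P e F], [F → . e], [F' → . F], [P → . ; , ,], [P → . P F e], [P → . e , ;] }  — shift
  I1: { [P → ; . , ,] }  — shift
  I2: { [F' → F .] }  — accept
  I3: { [F → . P ,], [F → . P e F], [F → . e], [F → P . ,], [F → P . e F], [P → . ; , ,], [P → . P F e], [P → . e , ;], [P → P . F e] }  — shift
  I4: { [F → e .], [P → e . , ;] }  — shift, reduce
  I5: { [P → e , . ;] }  — shift
  I6: { [P → e , ; .] }  — reduce
  I7: { [F → P , .] }  — reduce
  I8: { [P → P F . e] }  — shift
  I9: { [F → . P ,], [F → . P e F], [F → . e], [F → P e . F], [F → e .], [P → . ; , ,], [P → . P F e], [P → . e , ;], [P → e . , ;] }  — shift, reduce
  I10: { [F → P e F .] }  — reduce
  I11: { [P → P F e .] }  — reduce
  I12: { [P → ; , . ,] }  — shift
  I13: { [P → ; , , .] }  — reduce

Conflict in state I4:
  Shift-reduce conflict between [F → e .] and [P → e . , ;]
So the grammar is NOT LR(0).

Answer: No. Shift-reduce conflict between [F → e .] and [P → e . , ;]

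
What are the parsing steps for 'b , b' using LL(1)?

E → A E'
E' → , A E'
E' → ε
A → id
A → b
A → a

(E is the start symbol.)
LL(1) parsing maintains a stack (initially the start symbol over $) and the input. At each step: if the stack top is a terminal, match it against the current input token; if it is a non-terminal N, replace it with the RHS of M[N, lookahead] (the unique production whose predict set contains the lookahead).

Stack is shown with the top on the left.

Stack     Input    Action
-------------------------
E $       b , b $  output E → A E'
A E' $    b , b $  output A → b
b E' $    b , b $  match 'b'
E' $      , b $    output E' → , A E'
, A E' $  , b $    match ','
A E' $    b $      output A → b
b E' $    b $      match 'b'
E' $      $        output E' → ε
$         $        accept

The string is accepted.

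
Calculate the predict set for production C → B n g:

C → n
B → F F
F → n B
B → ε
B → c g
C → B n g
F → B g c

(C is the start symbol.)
{ 'c', 'g', 'n' }

PREDICT(C → B n g) = (FIRST(RHS) \ {ε}) ∪ (FOLLOW(C) if ε ∈ FIRST(RHS), i.e. RHS ⇒* ε)
FIRST(B) = { 'c', 'g', 'n', ε }
FIRST(B n g) = { 'c', 'g', 'n' }
ε ∉ FIRST(B n g), so FOLLOW(C) is not added.
PREDICT(C → B n g) = { 'c', 'g', 'n' }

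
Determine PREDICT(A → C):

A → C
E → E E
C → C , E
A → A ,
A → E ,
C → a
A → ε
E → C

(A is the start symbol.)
{ 'a' }

PREDICT(A → C) = (FIRST(RHS) \ {ε}) ∪ (FOLLOW(A) if ε ∈ FIRST(RHS), i.e. RHS ⇒* ε)
FIRST(C) = { 'a' }
FIRST(C) = { 'a' }
ε ∉ FIRST(C), so FOLLOW(A) is not added.
PREDICT(A → C) = { 'a' }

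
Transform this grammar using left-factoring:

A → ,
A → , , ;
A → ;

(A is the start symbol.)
A → , A'
A' → ε
A' → , ;
A → ;

Left-factoring transforms A → αβ₁ | αβ₂ into A → αA' and A' → β₁ | β₂
(α is the longest common prefix among the alternatives). Repeat until
no nonterminal has two alternatives with a common prefix.

Round 1: A has alternatives sharing prefix ','. Introduce A': A → , A'
  Add: A' → ε
  Add: A' → , ;

No remaining common prefixes — done.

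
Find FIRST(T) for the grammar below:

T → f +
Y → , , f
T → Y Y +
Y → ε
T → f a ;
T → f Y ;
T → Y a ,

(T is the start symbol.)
To compute FIRST(T), examine every production with T on the left-hand side, reading each right-hand side left to right until a non-nullable symbol is reached.

FIRST sets of the other non-terminals involved (by the same procedure, iterated to a fixed point):
  FIRST(Y) = { ',', ε }

From T → f +:
  - f is a terminal: add 'f' and stop
From T → Y Y +:
  - Y is a non-terminal: add FIRST(Y) \ {ε} = { ',' }
    Y is nullable, so continue to the next symbol
  - Y is a non-terminal: add FIRST(Y) \ {ε} = { ',' }
    Y is nullable, so continue to the next symbol
  - '+' is a terminal: add '+' and stop
From T → f a ;:
  - f is a terminal: add 'f' and stop
From T → f Y ;:
  - f is a terminal: add 'f' and stop
From T → Y a ,:
  - Y is a non-terminal: add FIRST(Y) \ {ε} = { ',' }
    Y is nullable, so continue to the next symbol
  - a is a terminal: add 'a' and stop

Collecting: FIRST(T) = { '+', ',', 'a', 'f' }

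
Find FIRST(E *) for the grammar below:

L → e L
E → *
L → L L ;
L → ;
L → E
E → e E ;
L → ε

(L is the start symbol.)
{ '*', 'e' }

FIRST sets of the non-terminals involved (from the grammar, by fixed-point iteration):
  FIRST(E) = { '*', 'e' }

To compute FIRST(E *), process the symbols left to right:
Symbol E is a non-terminal. Add FIRST(E) \ {ε} = { '*', 'e' }
E is not nullable (ε ∉ FIRST(E)), so stop here.
FIRST(E *) = { '*', 'e' }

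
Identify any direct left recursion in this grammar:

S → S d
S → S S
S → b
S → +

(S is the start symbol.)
Yes, S is left-recursive

Direct left recursion occurs when N → N α for some non-terminal N (the right-hand side begins with the left-hand side itself).

S → S d: LEFT RECURSIVE (starts with S)
S → S S: LEFT RECURSIVE (starts with S)
S → b: starts with b
S → +: starts with '+'

The grammar has direct left recursion on: S.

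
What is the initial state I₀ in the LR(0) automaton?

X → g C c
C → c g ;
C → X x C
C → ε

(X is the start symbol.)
First, augment the grammar with X' → X
I₀ = CLOSURE({ [X' → . X] }):
  [X' → . X] has the dot before X: add [X → . g C c]
No further items can be added.

I₀ = { [X → . g C c], [X' → . X] }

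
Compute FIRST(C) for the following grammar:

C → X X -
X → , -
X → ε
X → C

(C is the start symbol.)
{ ',', '-' }

To compute FIRST(C), examine every production with C on the left-hand side, reading each right-hand side left to right until a non-nullable symbol is reached.

FIRST sets of the other non-terminals involved (by the same procedure, iterated to a fixed point):
  FIRST(X) = { ',', '-', ε }

From C → X X -:
  - X is a non-terminal: add FIRST(X) \ {ε} = { ',', '-' }
    X is nullable, so continue to the next symbol
  - X is a non-terminal: add FIRST(X) \ {ε} = { ',', '-' }
    X is nullable, so continue to the next symbol
  - '-' is a terminal: add '-' and stop

Collecting: FIRST(C) = { ',', '-' }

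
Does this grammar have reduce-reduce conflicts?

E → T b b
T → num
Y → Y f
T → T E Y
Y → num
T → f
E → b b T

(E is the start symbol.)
No reduce-reduce conflicts

Augment with E' → E and build the canonical LR(0) collection (I0 = CLOSURE({[E' → . E]}), then GOTO on every symbol after a dot until no new states appear). It has 14 states:
  I0: { [E → . T b b], [E → . b b T], [E' → . E], [T → . T E Y], [T → . f], [T → . num] }  — shift
  I1: { [E' → E .] }  — accept
  I2: { [E → . T b b], [E → . b b T], [E → T . b b], [T → . T E Y], [T → . f], [T → . num], [T → T . E Y] }  — shift
  I3: { [E → b . b T] }  — shift
  I4: { [T → f .] }  — reduce
  I5: { [T → num .] }  — reduce
  I6: { [E → b b . T], [T → . T E Y], [T → . f], [T → . num] }  — shift
  I7: { [E → . T b b], [E → . b b T], [E → b b T .], [T → . T E Y], [T → . f], [T → . num], [T → T . E Y] }  — shift, reduce
  I8: { [T → T E . Y], [Y → . Y f], [Y → . num] }  — shift
  I9: { [T → T E Y .], [Y → Y . f] }  — shift, reduce
  I10: { [Y → num .] }  — reduce
  I11: { [Y → Y f .] }  — reduce
  I12: { [E → T b . b], [E → b . b T] }  — shift
  I13: { [E → T b b .], [E → b b . T], [T → . T E Y], [T → . f], [T → . num] }  — shift, reduce

No state contains more than one complete item.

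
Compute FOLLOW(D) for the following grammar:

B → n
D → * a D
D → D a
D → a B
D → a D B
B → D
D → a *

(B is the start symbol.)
{ $, '*', 'a', 'n' }

In D → * a D: D is at the end; this adds FOLLOW(D) to itself — nothing new
In D → D a: D is followed by a, add FIRST(a) \ {ε} = { 'a' }
In D → a D B: D is followed by B, add FIRST(B) \ {ε} = { '*', 'a', 'n' }
In B → D: D is at the end, add FOLLOW(B)

The FOLLOW sets referred to above (computed the same way, to a fixed point):
  FOLLOW(B) = { $, '*', 'a', 'n' }

Taking the union: FOLLOW(D) = { $, '*', 'a', 'n' }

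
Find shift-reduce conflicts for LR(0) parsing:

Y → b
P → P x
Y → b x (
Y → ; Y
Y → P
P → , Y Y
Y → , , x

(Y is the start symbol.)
A shift-reduce conflict occurs when an LR(0) state has both:
  - a complete (reduce) item [A → α .] (dot at the end), and
  - a shift item [B → β . c γ] (dot before a terminal).

Augment with Y' → Y and build the canonical LR(0) collection (I0 = CLOSURE({[Y' → . Y]}), then GOTO on every symbol after a dot until no new states appear). It has 14 states:
  I0: { [P → . , Y Y], [P → . P x], [Y → . , , x], [Y → . ; Y], [Y → . P], [Y → . b x (], [Y → . b], [Y' → . Y] }  — shift
  I1: { [P → , . Y Y], [P → . , Y Y], [P → . P x], [Y → , . , x], [Y → . , , x], [Y → . ; Y], [Y → . P], [Y → . b x (], [Y → . b] }  — shift
  I2: { [P → . , Y Y], [P → . P x], [Y → . , , x], [Y → . ; Y], [Y → . P], [Y → . b x (], [Y → . b], [Y → ; . Y] }  — shift
  I3: { [P → P . x], [Y → P .] }  — shift, reduce
  I4: { [Y' → Y .] }  — accept
  I5: { [Y → b . x (], [Y → b .] }  — shift, reduce
  I6: { [Y → b x . (] }  — shift
  I7: { [Y → b x ( .] }  — reduce
  I8: { [P → P x .] }  — reduce
  I9: { [Y → ; Y .] }  — reduce
  I10: { [P → , . Y Y], [P → . , Y Y], [P → . P x], [Y → , , . x], [Y → , . , x], [Y → . , , x], [Y → . ; Y], [Y → . P], [Y → . b x (], [Y → . b] }  — shift
  I11: { [P → , Y . Y], [P → . , Y Y], [P → . P x], [Y → . , , x], [Y → . ; Y], [Y → . P], [Y → . b x (], [Y → . b] }  — shift
  I12: { [P → , Y Y .] }  — reduce
  I13: { [Y → , , x .] }  — reduce

I3 contains reduce item [Y → P .] and shift item [P → P . x] — shift-reduce conflict.
I5 contains reduce item [Y → b .] and shift item [Y → b . x (] — shift-reduce conflict.

Answer: Yes — I3: [Y → P .] vs [P → P . x]; I5: [Y → b .] vs [Y → b . x (]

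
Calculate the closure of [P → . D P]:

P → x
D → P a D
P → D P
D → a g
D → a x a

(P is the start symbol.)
Start with: [P → . D P]
  [P → . D P] has the dot before D: add [D → . P a D], [D → . a g], [D → . a x a]
  [D → . P a D] has the dot before P: add [P → . x]
No further items can be added.

CLOSURE = { [D → . P a D], [D → . a g], [D → . a x a], [P → . D P], [P → . x] }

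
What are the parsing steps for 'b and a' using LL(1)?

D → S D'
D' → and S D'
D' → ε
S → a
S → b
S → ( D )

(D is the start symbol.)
LL(1) parsing maintains a stack (initially the start symbol over $) and the input. At each step: if the stack top is a terminal, match it against the current input token; if it is a non-terminal N, replace it with the RHS of M[N, lookahead] (the unique production whose predict set contains the lookahead).

Stack is shown with the top on the left.

Stack       Input      Action
-----------------------------
D $         b and a $  output D → S D'
S D' $      b and a $  output S → b
b D' $      b and a $  match 'b'
D' $        and a $    output D' → and S D'
and S D' $  and a $    match 'and'
S D' $      a $        output S → a
a D' $      a $        match 'a'
D' $        $          output D' → ε
$           $          accept

The string is accepted.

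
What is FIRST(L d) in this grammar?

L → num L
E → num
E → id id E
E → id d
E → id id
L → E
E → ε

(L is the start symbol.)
{ 'd', 'id', 'num' }

FIRST sets of the non-terminals involved (from the grammar, by fixed-point iteration):
  FIRST(L) = { 'id', 'num', ε }

To compute FIRST(L d), process the symbols left to right:
Symbol L is a non-terminal. Add FIRST(L) \ {ε} = { 'id', 'num' }
L is nullable (ε ∈ FIRST(L)), continue to the next symbol.
Symbol d is a terminal. Add 'd' and stop.
FIRST(L d) = { 'd', 'id', 'num' }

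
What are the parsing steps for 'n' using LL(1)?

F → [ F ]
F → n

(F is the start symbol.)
LL(1) parsing maintains a stack (initially the start symbol over $) and the input. At each step: if the stack top is a terminal, match it against the current input token; if it is a non-terminal N, replace it with the RHS of M[N, lookahead] (the unique production whose predict set contains the lookahead).

Stack is shown with the top on the left.

Stack  Input  Action
--------------------
F $    n $    output F → n
n $    n $    match 'n'
$      $      accept

The string is accepted.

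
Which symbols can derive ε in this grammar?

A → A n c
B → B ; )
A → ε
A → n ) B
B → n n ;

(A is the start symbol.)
{ 'A' }

A non-terminal is nullable if it can derive ε (the empty string): either it has an ε-production, or it has a production whose right-hand side consists entirely of nullable non-terminals.

ε-productions: A → ε
So A is immediately nullable.
No further non-terminal can be added: every production for the remaining non-terminals contains a terminal or a non-nullable non-terminal.
Nullable = { 'A' }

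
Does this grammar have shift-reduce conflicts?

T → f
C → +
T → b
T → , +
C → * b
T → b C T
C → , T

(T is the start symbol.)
A shift-reduce conflict occurs when an LR(0) state has both:
  - a complete (reduce) item [A → α .] (dot at the end), and
  - a shift item [B → β . c γ] (dot before a terminal).

Augment with T' → T and build the canonical LR(0) collection (I0 = CLOSURE({[T' → . T]}), then GOTO on every symbol after a dot until no new states appear). It has 13 states:
  I0: { [T → . , +], [T → . b C T], [T → . b], [T → . f], [T' → . T] }  — shift
  I1: { [T → , . +] }  — shift
  I2: { [T' → T .] }  — accept
  I3: { [C → . * b], [C → . +], [C → . , T], [T → b . C T], [T → b .] }  — shift, reduce
  I4: { [T → f .] }  — reduce
  I5: { [C → * . b] }  — shift
  I6: { [C → + .] }  — reduce
  I7: { [C → , . T], [T → . , +], [T → . b C T], [T → . b], [T → . f] }  — shift
  I8: { [T → . , +], [T → . b C T], [T → . b], [T → . f], [T → b C . T] }  — shift
  I9: { [T → b C T .] }  — reduce
  I10: { [C → , T .] }  — reduce
  I11: { [C → * b .] }  — reduce
  I12: { [T → , + .] }  — reduce

I3 contains reduce item [T → b .] and shift items [C → . * b], [C → . +], [C → . , T] — shift-reduce conflict.

Answer: Yes — I3: [T → b .] vs [C → . * b]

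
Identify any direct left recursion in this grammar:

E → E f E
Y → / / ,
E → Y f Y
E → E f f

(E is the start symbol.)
Yes, E is left-recursive

E → E f E: LEFT RECURSIVE (starts with E)
Y → / / ,: starts with '/'
E → Y f Y: starts with Y
E → E f f: LEFT RECURSIVE (starts with E)

The grammar has direct left recursion on: E.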